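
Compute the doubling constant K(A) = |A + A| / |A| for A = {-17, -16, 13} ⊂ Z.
K = |A + A| / |A| = 6/3 = 2

Enumerate A + A = {a + b : a, b ∈ A}. With |A| = 3, there are |A|^2 = 9 ordered sum pairs; collecting distinct values, A + A = {-34, -33, -32, -4, -3, 26}, so |A + A| = 6. Thus K = 6/3 = 2. For comparison, the minimum possible |A + A| over all 3-element sets is 2·3 − 1 = 5 (so min K = 5/3), attained only by arithmetic progressions.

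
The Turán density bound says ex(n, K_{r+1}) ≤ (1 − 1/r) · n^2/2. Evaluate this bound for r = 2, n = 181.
Turán density bound = (1/2) · 181^2/2 = 32761/4 ≈ 8190.25

Turán's theorem: ex(n, K_{r+1}) is achieved by the complete r-partite Turán graph T(n, r) with parts as balanced as possible, and is at most (1 − 1/r) · n^2/2. For r = 2, n = 181: the density bound is (1/2) · 32761/2 = 32761/4 ≈ 8190.25. The integer-valued extremum is e(T(181, 2)) = 8190, which is strictly less than the density bound 32761/4 since 2 ∤ 181 (the parts of T(181, 2) cannot all be equal).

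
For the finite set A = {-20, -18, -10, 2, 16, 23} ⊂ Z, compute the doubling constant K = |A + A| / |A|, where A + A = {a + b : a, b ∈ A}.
K = |A + A| / |A| = 21/6 = 7/2

Enumerate A + A = {a + b : a, b ∈ A}. With |A| = 6, there are |A|^2 = 36 ordered sum pairs; collecting distinct values, A + A = {-40, -38, -36, -30, -28, -20, -18, -16, -8, -4, -2, 3, 4, 5, 6, 13, 18, 25, 32, 39, 46}, so |A + A| = 21. Thus K = 21/6 = 7/2. For comparison, the minimum possible |A + A| over all 6-element sets is 2·6 − 1 = 11 (so min K = 11/6), attained only by arithmetic progressions.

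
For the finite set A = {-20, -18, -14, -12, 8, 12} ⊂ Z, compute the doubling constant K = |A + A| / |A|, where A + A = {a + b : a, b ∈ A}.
K = |A + A| / |A| = 19/6

Enumerate A + A = {a + b : a, b ∈ A}. With |A| = 6, there are |A|^2 = 36 ordered sum pairs; collecting distinct values, A + A = {-40, -38, -36, -34, -32, -30, -28, -26, -24, -12, -10, -8, -6, -4, -2, 0, 16, 20, 24}, so |A + A| = 19. Thus K = 19/6. For comparison, the minimum possible |A + A| over all 6-element sets is 2·6 − 1 = 11 (so min K = 11/6), attained only by arithmetic progressions.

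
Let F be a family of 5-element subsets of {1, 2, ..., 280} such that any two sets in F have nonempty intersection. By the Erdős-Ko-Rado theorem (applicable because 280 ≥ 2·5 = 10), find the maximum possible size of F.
max |F| = C(279, 4) = 247073751

The Erdős-Ko-Rado theorem states: for n ≥ 2k, an intersecting family of k-subsets of an n-element set has size at most C(n − 1, k − 1), with equality for 'star' families {A ⊆ [n] : |A| = k, i ∈ A} (fix an element i). For n = 280, k = 5: C(279, 4) = 247073751.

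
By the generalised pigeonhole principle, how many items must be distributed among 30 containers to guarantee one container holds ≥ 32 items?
n = (32 − 1)·30 + 1 = 931

By the generalised pigeonhole principle, to guarantee some box contains ≥ r objects we need more than (r − 1) · k objects total. Threshold: n = (r − 1) · k + 1. With r = 32 and k = 30: n = 31 · 30 + 1 = 930 + 1 = 931. For n = 930 = 31 · 30, we can put exactly 31 objects in every box, avoiding 32 in any single one — so 931 is tight.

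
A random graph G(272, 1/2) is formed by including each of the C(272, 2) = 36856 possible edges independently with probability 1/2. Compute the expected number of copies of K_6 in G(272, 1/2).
E[# K_6] = C(272, 6) · (1/2)^C(6, 2) = 532068806088 / 2^15 = 66508600761/4096 ≈ 16237451.357666

For each 6-subset S of vertices (there are C(272, 6) = 532068806088 such S), let X_S = 1 if S induces a K_6 (all C(6, 2) = 15 edges present). Then P(X_S = 1) = (1/2)^15 = 1/32768. By linearity of expectation, E[# K_6] = C(272, 6) · (1/2)^15 = 532068806088 / 32768 = 66508600761/4096 ≈ 16237451.357666.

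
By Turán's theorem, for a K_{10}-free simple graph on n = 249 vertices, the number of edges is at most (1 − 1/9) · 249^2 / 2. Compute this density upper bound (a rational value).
Turán density bound = (8/9) · 249^2/2 = 27556

Turán's theorem: ex(n, K_{r+1}) is achieved by the complete r-partite Turán graph T(n, r) with parts as balanced as possible, and is at most (1 − 1/r) · n^2/2. For r = 9, n = 249: the density bound is (8/9) · 62001/2 = 27556. The integer-valued extremum is e(T(249, 9)) = 27555, which is strictly less than the density bound 27556 since 9 ∤ 249 (the parts of T(249, 9) cannot all be equal).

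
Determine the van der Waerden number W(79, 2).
W(79, 2) = 79 + 1 = 80

A 2-term AP is any pair of integers, so a monochromatic 2-AP exists iff some colour is used at least twice. With 79 colours, the colouring i ↦ i on {1, ..., 79} uses each colour once, avoiding any monochromatic pair, so W(79, 2) > 79. For {1, ..., 80}, pigeonhole forces two integers of the same colour, which form a monochromatic 2-AP. Hence W(79, 2) = 80.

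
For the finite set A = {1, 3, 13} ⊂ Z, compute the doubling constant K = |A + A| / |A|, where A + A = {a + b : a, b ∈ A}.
K = |A + A| / |A| = 6/3 = 2

Enumerate A + A = {a + b : a, b ∈ A}. With |A| = 3, there are |A|^2 = 9 ordered sum pairs; collecting distinct values, A + A = {2, 4, 6, 14, 16, 26}, so |A + A| = 6. Thus K = 6/3 = 2. For comparison, the minimum possible |A + A| over all 3-element sets is 2·3 − 1 = 5 (so min K = 5/3), attained only by arithmetic progressions.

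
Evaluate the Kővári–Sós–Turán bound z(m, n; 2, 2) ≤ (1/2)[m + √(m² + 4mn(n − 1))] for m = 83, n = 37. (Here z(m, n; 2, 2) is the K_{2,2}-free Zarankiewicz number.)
z(83, 37; 2, 2) ≤ (1/2)[83 + √(83² + 4·83·37·36)] = (1/2)[83 + √449113] = 376.5795

Kővári–Sós–Turán: let r_1, ..., r_83 be the row sums and z = Σ r_i the total number of 1s. Each pair of columns can share at most one row with both entries 1 (else a 2×2 all-ones block appears), so Σ_i C(r_i, 2) ≤ C(37, 2) = 666. By convexity Σ_i C(r_i, 2) ≥ 83·C(z/83, 2) = z(z − 83)/(2·83), giving z² − 83z − 83·37·36 ≤ 0 and hence z ≤ (1/2)[83 + √(6889 + 4·110556)] = (1/2)[83 + √449113] ≈ (1/2)(83 + 670.1589) = 376.5795.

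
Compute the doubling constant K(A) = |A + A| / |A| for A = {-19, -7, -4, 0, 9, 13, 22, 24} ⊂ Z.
K = |A + A| / |A| = 32/8 = 4

Enumerate A + A = {a + b : a, b ∈ A}. With |A| = 8, there are |A|^2 = 64 ordered sum pairs; collecting distinct values, A + A = {-38, -26, -23, -19, -14, -11, -10, -8, -7, -6, -4, 0, 2, 3, 5, 6, 9, 13, 15, 17, 18, 20, 22, 24, 26, 31, 33, 35, 37, 44, 46, 48}, so |A + A| = 32. Thus K = 32/8 = 4. For comparison, the minimum possible |A + A| over all 8-element sets is 2·8 − 1 = 15 (so min K = 15/8), attained only by arithmetic progressions.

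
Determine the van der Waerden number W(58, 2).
W(58, 2) = 58 + 1 = 59

A 2-term AP is any pair of integers, so a monochromatic 2-AP exists iff some colour is used at least twice. With 58 colours, the colouring i ↦ i on {1, ..., 58} uses each colour once, avoiding any monochromatic pair, so W(58, 2) > 58. For {1, ..., 59}, pigeonhole forces two integers of the same colour, which form a monochromatic 2-AP. Hence W(58, 2) = 59.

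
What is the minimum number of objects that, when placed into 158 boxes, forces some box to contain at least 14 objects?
n = (14 − 1)·158 + 1 = 2055

By the generalised pigeonhole principle, to guarantee some box contains ≥ r objects we need more than (r − 1) · k objects total. Threshold: n = (r − 1) · k + 1. With r = 14 and k = 158: n = 13 · 158 + 1 = 2054 + 1 = 2055. For n = 2054 = 13 · 158, we can put exactly 13 objects in every box, avoiding 14 in any single one — so 2055 is tight.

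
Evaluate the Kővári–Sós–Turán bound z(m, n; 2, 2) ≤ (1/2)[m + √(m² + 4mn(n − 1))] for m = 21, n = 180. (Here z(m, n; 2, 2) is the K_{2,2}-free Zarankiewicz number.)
z(21, 180; 2, 2) ≤ (1/2)[21 + √(21² + 4·21·180·179)] = (1/2)[21 + √2706921] = 833.1362

Kővári–Sós–Turán: let r_1, ..., r_21 be the row sums and z = Σ r_i the total number of 1s. Each pair of columns can share at most one row with both entries 1 (else a 2×2 all-ones block appears), so Σ_i C(r_i, 2) ≤ C(180, 2) = 16110. By convexity Σ_i C(r_i, 2) ≥ 21·C(z/21, 2) = z(z − 21)/(2·21), giving z² − 21z − 21·180·179 ≤ 0 and hence z ≤ (1/2)[21 + √(441 + 4·676620)] = (1/2)[21 + √2706921] ≈ (1/2)(21 + 1645.2723) = 833.1362.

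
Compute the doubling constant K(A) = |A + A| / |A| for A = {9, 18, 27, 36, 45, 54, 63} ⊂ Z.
K = |A + A| / |A| = 13/7

Enumerate A + A = {a + b : a, b ∈ A}. With |A| = 7, there are |A|^2 = 49 ordered sum pairs; collecting distinct values, A + A = {18, 27, 36, 45, 54, 63, 72, 81, 90, 99, 108, 117, 126}, so |A + A| = 13. Thus K = 13/7. Here |A + A| = 2|A| − 1 = 13, the minimum possible — so K = 13/7 is minimal, which holds iff A is an arithmetic progression.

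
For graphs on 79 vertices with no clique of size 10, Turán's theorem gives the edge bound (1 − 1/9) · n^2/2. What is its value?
Turán density bound = (8/9) · 79^2/2 = 24964/9 ≈ 2773.7778

Turán's theorem: ex(n, K_{r+1}) is achieved by the complete r-partite Turán graph T(n, r) with parts as balanced as possible, and is at most (1 − 1/r) · n^2/2. For r = 9, n = 79: the density bound is (8/9) · 6241/2 = 24964/9 ≈ 2773.7778. The integer-valued extremum is e(T(79, 9)) = 2773, which is strictly less than the density bound 24964/9 since 9 ∤ 79 (the parts of T(79, 9) cannot all be equal).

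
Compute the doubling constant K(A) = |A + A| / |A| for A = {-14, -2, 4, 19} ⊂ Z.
K = |A + A| / |A| = 10/4 = 5/2

Enumerate A + A = {a + b : a, b ∈ A}. With |A| = 4, there are |A|^2 = 16 ordered sum pairs; collecting distinct values, A + A = {-28, -16, -10, -4, 2, 5, 8, 17, 23, 38}, so |A + A| = 10. Thus K = 10/4 = 5/2. For comparison, the minimum possible |A + A| over all 4-element sets is 2·4 − 1 = 7 (so min K = 7/4), attained only by arithmetic progressions.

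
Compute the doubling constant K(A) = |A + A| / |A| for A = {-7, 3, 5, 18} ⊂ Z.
K = |A + A| / |A| = 10/4 = 5/2

Enumerate A + A = {a + b : a, b ∈ A}. With |A| = 4, there are |A|^2 = 16 ordered sum pairs; collecting distinct values, A + A = {-14, -4, -2, 6, 8, 10, 11, 21, 23, 36}, so |A + A| = 10. Thus K = 10/4 = 5/2. For comparison, the minimum possible |A + A| over all 4-element sets is 2·4 − 1 = 7 (so min K = 7/4), attained only by arithmetic progressions.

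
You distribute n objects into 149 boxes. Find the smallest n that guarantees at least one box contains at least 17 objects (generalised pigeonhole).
n = (17 − 1)·149 + 1 = 2385

By the generalised pigeonhole principle, to guarantee some box contains ≥ r objects we need more than (r − 1) · k objects total. Threshold: n = (r − 1) · k + 1. With r = 17 and k = 149: n = 16 · 149 + 1 = 2384 + 1 = 2385. For n = 2384 = 16 · 149, we can put exactly 16 objects in every box, avoiding 17 in any single one — so 2385 is tight.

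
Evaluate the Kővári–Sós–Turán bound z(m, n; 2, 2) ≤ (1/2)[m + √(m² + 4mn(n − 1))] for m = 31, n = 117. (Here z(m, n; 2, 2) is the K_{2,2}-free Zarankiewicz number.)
z(31, 117; 2, 2) ≤ (1/2)[31 + √(31² + 4·31·117·116)] = (1/2)[31 + √1683889] = 664.3237

Kővári–Sós–Turán: let r_1, ..., r_31 be the row sums and z = Σ r_i the total number of 1s. Each pair of columns can share at most one row with both entries 1 (else a 2×2 all-ones block appears), so Σ_i C(r_i, 2) ≤ C(117, 2) = 6786. By convexity Σ_i C(r_i, 2) ≥ 31·C(z/31, 2) = z(z − 31)/(2·31), giving z² − 31z − 31·117·116 ≤ 0 and hence z ≤ (1/2)[31 + √(961 + 4·420732)] = (1/2)[31 + √1683889] ≈ (1/2)(31 + 1297.6475) = 664.3237.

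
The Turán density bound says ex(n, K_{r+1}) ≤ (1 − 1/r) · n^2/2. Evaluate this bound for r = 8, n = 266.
Turán density bound = (7/8) · 266^2/2 = 123823/4 ≈ 30955.75

Turán's theorem: ex(n, K_{r+1}) is achieved by the complete r-partite Turán graph T(n, r) with parts as balanced as possible, and is at most (1 − 1/r) · n^2/2. For r = 8, n = 266: the density bound is (7/8) · 70756/2 = 123823/4 ≈ 30955.75. The integer-valued extremum is e(T(266, 8)) = 30955, which is strictly less than the density bound 123823/4 since 8 ∤ 266 (the parts of T(266, 8) cannot all be equal).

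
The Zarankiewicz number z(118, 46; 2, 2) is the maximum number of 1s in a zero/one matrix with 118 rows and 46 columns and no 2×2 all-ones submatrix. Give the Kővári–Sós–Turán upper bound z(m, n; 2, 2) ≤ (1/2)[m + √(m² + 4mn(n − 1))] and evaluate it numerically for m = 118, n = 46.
z(118, 46; 2, 2) ≤ (1/2)[118 + √(118² + 4·118·46·45)] = (1/2)[118 + √990964] = 556.7359

Kővári–Sós–Turán: let r_1, ..., r_118 be the row sums and z = Σ r_i the total number of 1s. Each pair of columns can share at most one row with both entries 1 (else a 2×2 all-ones block appears), so Σ_i C(r_i, 2) ≤ C(46, 2) = 1035. By convexity Σ_i C(r_i, 2) ≥ 118·C(z/118, 2) = z(z − 118)/(2·118), giving z² − 118z − 118·46·45 ≤ 0 and hence z ≤ (1/2)[118 + √(13924 + 4·244260)] = (1/2)[118 + √990964] ≈ (1/2)(118 + 995.4717) = 556.7359.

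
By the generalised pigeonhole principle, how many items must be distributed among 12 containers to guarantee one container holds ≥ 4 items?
n = (4 − 1)·12 + 1 = 37

By the generalised pigeonhole principle, to guarantee some box contains ≥ r objects we need more than (r − 1) · k objects total. Threshold: n = (r − 1) · k + 1. With r = 4 and k = 12: n = 3 · 12 + 1 = 36 + 1 = 37. For n = 36 = 3 · 12, we can put exactly 3 objects in every box, avoiding 4 in any single one — so 37 is tight.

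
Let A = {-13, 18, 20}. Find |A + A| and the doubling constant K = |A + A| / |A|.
K = |A + A| / |A| = 6/3 = 2

Enumerate A + A = {a + b : a, b ∈ A}. With |A| = 3, there are |A|^2 = 9 ordered sum pairs; collecting distinct values, A + A = {-26, 5, 7, 36, 38, 40}, so |A + A| = 6. Thus K = 6/3 = 2. For comparison, the minimum possible |A + A| over all 3-element sets is 2·3 − 1 = 5 (so min K = 5/3), attained only by arithmetic progressions.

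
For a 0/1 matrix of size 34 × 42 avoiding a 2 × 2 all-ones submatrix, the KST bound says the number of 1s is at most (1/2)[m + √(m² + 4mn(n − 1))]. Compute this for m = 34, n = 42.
z(34, 42; 2, 2) ≤ (1/2)[34 + √(34² + 4·34·42·41)] = (1/2)[34 + √235348] = 259.5634

Kővári–Sós–Turán: let r_1, ..., r_34 be the row sums and z = Σ r_i the total number of 1s. Each pair of columns can share at most one row with both entries 1 (else a 2×2 all-ones block appears), so Σ_i C(r_i, 2) ≤ C(42, 2) = 861. By convexity Σ_i C(r_i, 2) ≥ 34·C(z/34, 2) = z(z − 34)/(2·34), giving z² − 34z − 34·42·41 ≤ 0 and hence z ≤ (1/2)[34 + √(1156 + 4·58548)] = (1/2)[34 + √235348] ≈ (1/2)(34 + 485.1268) = 259.5634.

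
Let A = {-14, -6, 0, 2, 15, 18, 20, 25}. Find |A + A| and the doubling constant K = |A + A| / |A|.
K = |A + A| / |A| = 32/8 = 4

Enumerate A + A = {a + b : a, b ∈ A}. With |A| = 8, there are |A|^2 = 64 ordered sum pairs; collecting distinct values, A + A = {-28, -20, -14, -12, -6, -4, 0, 1, 2, 4, 6, 9, 11, 12, 14, 15, 17, 18, 19, 20, 22, 25, 27, 30, 33, 35, 36, 38, 40, 43, 45, 50}, so |A + A| = 32. Thus K = 32/8 = 4. For comparison, the minimum possible |A + A| over all 8-element sets is 2·8 − 1 = 15 (so min K = 15/8), attained only by arithmetic progressions.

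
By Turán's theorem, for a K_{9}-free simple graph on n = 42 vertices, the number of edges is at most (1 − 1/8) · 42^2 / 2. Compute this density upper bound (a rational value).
Turán density bound = (7/8) · 42^2/2 = 3087/4 ≈ 771.75

Turán's theorem: ex(n, K_{r+1}) is achieved by the complete r-partite Turán graph T(n, r) with parts as balanced as possible, and is at most (1 − 1/r) · n^2/2. For r = 8, n = 42: the density bound is (7/8) · 1764/2 = 3087/4 ≈ 771.75. The integer-valued extremum is e(T(42, 8)) = 771, which is strictly less than the density bound 3087/4 since 8 ∤ 42 (the parts of T(42, 8) cannot all be equal).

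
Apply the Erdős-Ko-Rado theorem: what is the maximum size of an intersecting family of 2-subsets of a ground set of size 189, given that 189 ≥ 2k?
max |F| = C(188, 1) = 188

The Erdős-Ko-Rado theorem states: for n ≥ 2k, an intersecting family of k-subsets of an n-element set has size at most C(n − 1, k − 1), with equality for 'star' families {A ⊆ [n] : |A| = k, i ∈ A} (fix an element i). For n = 189, k = 2: C(188, 1) = 188.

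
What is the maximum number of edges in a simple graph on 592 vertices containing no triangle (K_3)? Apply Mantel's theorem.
ex(592, K_3) = ⌊592^2/4⌋ = 87616

Mantel (1907): a triangle-free graph on n vertices has at most ⌊n^2/4⌋ edges, with equality for the complete bipartite graph K_{⌊n/2⌋, ⌈n/2⌉}. For n = 592: ⌊592^2/4⌋ = ⌊350464/4⌋ = 87616. The extremal graph is K_{296, 296}, which has 296·296 = 87616 edges.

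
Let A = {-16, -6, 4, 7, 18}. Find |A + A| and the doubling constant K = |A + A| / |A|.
K = |A + A| / |A| = 14/5

Enumerate A + A = {a + b : a, b ∈ A}. With |A| = 5, there are |A|^2 = 25 ordered sum pairs; collecting distinct values, A + A = {-32, -22, -12, -9, -2, 1, 2, 8, 11, 12, 14, 22, 25, 36}, so |A + A| = 14. Thus K = 14/5. For comparison, the minimum possible |A + A| over all 5-element sets is 2·5 − 1 = 9 (so min K = 9/5), attained only by arithmetic progressions.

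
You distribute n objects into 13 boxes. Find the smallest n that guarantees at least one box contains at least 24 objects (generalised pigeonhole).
n = (24 − 1)·13 + 1 = 300

By the generalised pigeonhole principle, to guarantee some box contains ≥ r objects we need more than (r − 1) · k objects total. Threshold: n = (r − 1) · k + 1. With r = 24 and k = 13: n = 23 · 13 + 1 = 299 + 1 = 300. For n = 299 = 23 · 13, we can put exactly 23 objects in every box, avoiding 24 in any single one — so 300 is tight.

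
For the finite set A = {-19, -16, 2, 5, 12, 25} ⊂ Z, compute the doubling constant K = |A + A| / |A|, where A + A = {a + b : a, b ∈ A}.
K = |A + A| / |A| = 20/6 = 10/3

Enumerate A + A = {a + b : a, b ∈ A}. With |A| = 6, there are |A|^2 = 36 ordered sum pairs; collecting distinct values, A + A = {-38, -35, -32, -17, -14, -11, -7, -4, 4, 6, 7, 9, 10, 14, 17, 24, 27, 30, 37, 50}, so |A + A| = 20. Thus K = 20/6 = 10/3. For comparison, the minimum possible |A + A| over all 6-element sets is 2·6 − 1 = 11 (so min K = 11/6), attained only by arithmetic progressions.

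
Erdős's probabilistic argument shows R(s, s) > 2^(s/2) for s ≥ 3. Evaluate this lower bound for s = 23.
2^(23/2) = 2896.3094; so R(23, 23) > 2896.3094

Colour each edge of K_n uniformly at random with red/blue. The expected number of monochromatic K_23 is C(n, 23) · 2 · 2^(−C(23,2)). If C(n, 23) · 2^(1 − C(23,2)) < 1, then with positive probability no monochromatic K_23 exists, so R(23, 23) > n. The standard estimate C(n, 23) ≤ n^23/23! shows this inequality holds whenever n ≤ 2^(23/2) (since 23! · 2^(C(23,2) − 1) > 2^(23^2/2) ≥ n^23). Hence R(23, 23) > 2^(23/2) = 2896.3094.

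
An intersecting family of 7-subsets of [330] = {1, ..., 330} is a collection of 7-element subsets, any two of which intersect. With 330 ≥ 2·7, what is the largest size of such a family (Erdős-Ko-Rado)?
max |F| = C(329, 6) = 1682406622260

The Erdős-Ko-Rado theorem states: for n ≥ 2k, an intersecting family of k-subsets of an n-element set has size at most C(n − 1, k − 1), with equality for 'star' families {A ⊆ [n] : |A| = k, i ∈ A} (fix an element i). For n = 330, k = 7: C(329, 6) = 1682406622260.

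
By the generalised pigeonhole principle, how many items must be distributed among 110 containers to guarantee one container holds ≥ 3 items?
n = (3 − 1)·110 + 1 = 221

By the generalised pigeonhole principle, to guarantee some box contains ≥ r objects we need more than (r − 1) · k objects total. Threshold: n = (r − 1) · k + 1. With r = 3 and k = 110: n = 2 · 110 + 1 = 220 + 1 = 221. For n = 220 = 2 · 110, we can put exactly 2 objects in every box, avoiding 3 in any single one — so 221 is tight.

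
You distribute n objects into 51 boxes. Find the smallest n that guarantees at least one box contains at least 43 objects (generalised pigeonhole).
n = (43 − 1)·51 + 1 = 2143

By the generalised pigeonhole principle, to guarantee some box contains ≥ r objects we need more than (r − 1) · k objects total. Threshold: n = (r − 1) · k + 1. With r = 43 and k = 51: n = 42 · 51 + 1 = 2142 + 1 = 2143. For n = 2142 = 42 · 51, we can put exactly 42 objects in every box, avoiding 43 in any single one — so 2143 is tight.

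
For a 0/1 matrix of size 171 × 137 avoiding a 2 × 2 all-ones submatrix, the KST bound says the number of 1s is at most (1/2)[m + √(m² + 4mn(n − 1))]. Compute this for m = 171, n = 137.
z(171, 137; 2, 2) ≤ (1/2)[171 + √(171² + 4·171·137·136)] = (1/2)[171 + √12773529] = 1872.5037

Kővári–Sós–Turán: let r_1, ..., r_171 be the row sums and z = Σ r_i the total number of 1s. Each pair of columns can share at most one row with both entries 1 (else a 2×2 all-ones block appears), so Σ_i C(r_i, 2) ≤ C(137, 2) = 9316. By convexity Σ_i C(r_i, 2) ≥ 171·C(z/171, 2) = z(z − 171)/(2·171), giving z² − 171z − 171·137·136 ≤ 0 and hence z ≤ (1/2)[171 + √(29241 + 4·3186072)] = (1/2)[171 + √12773529] ≈ (1/2)(171 + 3574.0074) = 1872.5037.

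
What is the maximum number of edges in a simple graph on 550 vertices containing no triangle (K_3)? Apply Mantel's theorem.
ex(550, K_3) = ⌊550^2/4⌋ = 75625

Mantel (1907): a triangle-free graph on n vertices has at most ⌊n^2/4⌋ edges, with equality for the complete bipartite graph K_{⌊n/2⌋, ⌈n/2⌉}. For n = 550: ⌊550^2/4⌋ = ⌊302500/4⌋ = 75625. The extremal graph is K_{275, 275}, which has 275·275 = 75625 edges.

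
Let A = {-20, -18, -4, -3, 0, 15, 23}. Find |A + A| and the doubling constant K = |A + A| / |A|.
K = |A + A| / |A| = 27/7

Enumerate A + A = {a + b : a, b ∈ A}. With |A| = 7, there are |A|^2 = 49 ordered sum pairs; collecting distinct values, A + A = {-40, -38, -36, -24, -23, -22, -21, -20, -18, -8, -7, -6, -5, -4, -3, 0, 3, 5, 11, 12, 15, 19, 20, 23, 30, 38, 46}, so |A + A| = 27. Thus K = 27/7. For comparison, the minimum possible |A + A| over all 7-element sets is 2·7 − 1 = 13 (so min K = 13/7), attained only by arithmetic progressions.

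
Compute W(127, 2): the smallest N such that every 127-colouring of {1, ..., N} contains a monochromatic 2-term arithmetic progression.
W(127, 2) = 127 + 1 = 128

A 2-term AP is any pair of integers, so a monochromatic 2-AP exists iff some colour is used at least twice. With 127 colours, the colouring i ↦ i on {1, ..., 127} uses each colour once, avoiding any monochromatic pair, so W(127, 2) > 127. For {1, ..., 128}, pigeonhole forces two integers of the same colour, which form a monochromatic 2-AP. Hence W(127, 2) = 128.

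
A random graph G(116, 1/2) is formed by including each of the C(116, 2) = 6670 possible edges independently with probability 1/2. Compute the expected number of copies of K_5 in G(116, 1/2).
E[# K_5] = C(116, 5) · (1/2)^C(5, 2) = 160389488 / 2^10 = 10024343/64 = 156630.359375

For each 5-subset S of vertices (there are C(116, 5) = 160389488 such S), let X_S = 1 if S induces a K_5 (all C(5, 2) = 10 edges present). Then P(X_S = 1) = (1/2)^10 = 1/1024. By linearity of expectation, E[# K_5] = C(116, 5) · (1/2)^10 = 160389488 / 1024 = 10024343/64 = 156630.359375.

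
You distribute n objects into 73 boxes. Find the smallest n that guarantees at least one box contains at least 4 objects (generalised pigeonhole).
n = (4 − 1)·73 + 1 = 220

By the generalised pigeonhole principle, to guarantee some box contains ≥ r objects we need more than (r − 1) · k objects total. Threshold: n = (r − 1) · k + 1. With r = 4 and k = 73: n = 3 · 73 + 1 = 219 + 1 = 220. For n = 219 = 3 · 73, we can put exactly 3 objects in every box, avoiding 4 in any single one — so 220 is tight.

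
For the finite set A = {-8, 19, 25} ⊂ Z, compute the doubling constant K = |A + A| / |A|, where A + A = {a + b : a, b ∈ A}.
K = |A + A| / |A| = 6/3 = 2

Enumerate A + A = {a + b : a, b ∈ A}. With |A| = 3, there are |A|^2 = 9 ordered sum pairs; collecting distinct values, A + A = {-16, 11, 17, 38, 44, 50}, so |A + A| = 6. Thus K = 6/3 = 2. For comparison, the minimum possible |A + A| over all 3-element sets is 2·3 − 1 = 5 (so min K = 5/3), attained only by arithmetic progressions.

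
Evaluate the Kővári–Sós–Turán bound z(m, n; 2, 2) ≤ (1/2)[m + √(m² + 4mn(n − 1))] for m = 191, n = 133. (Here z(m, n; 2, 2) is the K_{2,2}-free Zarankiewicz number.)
z(191, 133; 2, 2) ≤ (1/2)[191 + √(191² + 4·191·133·132)] = (1/2)[191 + √13449265] = 1929.162

Kővári–Sós–Turán: let r_1, ..., r_191 be the row sums and z = Σ r_i the total number of 1s. Each pair of columns can share at most one row with both entries 1 (else a 2×2 all-ones block appears), so Σ_i C(r_i, 2) ≤ C(133, 2) = 8778. By convexity Σ_i C(r_i, 2) ≥ 191·C(z/191, 2) = z(z − 191)/(2·191), giving z² − 191z − 191·133·132 ≤ 0 and hence z ≤ (1/2)[191 + √(36481 + 4·3353196)] = (1/2)[191 + √13449265] ≈ (1/2)(191 + 3667.324) = 1929.162.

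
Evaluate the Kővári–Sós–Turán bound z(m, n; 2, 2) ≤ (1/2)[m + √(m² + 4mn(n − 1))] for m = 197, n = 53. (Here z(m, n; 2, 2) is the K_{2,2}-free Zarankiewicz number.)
z(197, 53; 2, 2) ≤ (1/2)[197 + √(197² + 4·197·53·52)] = (1/2)[197 + √2210537] = 841.8937

Kővári–Sós–Turán: let r_1, ..., r_197 be the row sums and z = Σ r_i the total number of 1s. Each pair of columns can share at most one row with both entries 1 (else a 2×2 all-ones block appears), so Σ_i C(r_i, 2) ≤ C(53, 2) = 1378. By convexity Σ_i C(r_i, 2) ≥ 197·C(z/197, 2) = z(z − 197)/(2·197), giving z² − 197z − 197·53·52 ≤ 0 and hence z ≤ (1/2)[197 + √(38809 + 4·542932)] = (1/2)[197 + √2210537] ≈ (1/2)(197 + 1486.7875) = 841.8937.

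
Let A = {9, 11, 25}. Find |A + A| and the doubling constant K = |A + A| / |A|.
K = |A + A| / |A| = 6/3 = 2

Enumerate A + A = {a + b : a, b ∈ A}. With |A| = 3, there are |A|^2 = 9 ordered sum pairs; collecting distinct values, A + A = {18, 20, 22, 34, 36, 50}, so |A + A| = 6. Thus K = 6/3 = 2. For comparison, the minimum possible |A + A| over all 3-element sets is 2·3 − 1 = 5 (so min K = 5/3), attained only by arithmetic progressions.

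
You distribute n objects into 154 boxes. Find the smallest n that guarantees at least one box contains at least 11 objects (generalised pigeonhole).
n = (11 − 1)·154 + 1 = 1541

By the generalised pigeonhole principle, to guarantee some box contains ≥ r objects we need more than (r − 1) · k objects total. Threshold: n = (r − 1) · k + 1. With r = 11 and k = 154: n = 10 · 154 + 1 = 1540 + 1 = 1541. For n = 1540 = 10 · 154, we can put exactly 10 objects in every box, avoiding 11 in any single one — so 1541 is tight.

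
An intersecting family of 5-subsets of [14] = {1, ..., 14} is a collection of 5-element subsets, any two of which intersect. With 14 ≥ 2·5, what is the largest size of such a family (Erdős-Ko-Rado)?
max |F| = C(13, 4) = 715

Erdős-Ko-Rado (1961): when n ≥ 2k, max |F| = C(n−1, k−1). The bound is attained by the star {A : i ∈ A} for any fixed i ∈ [n]. Here C(14−1, 5−1) = C(13, 4) = 715.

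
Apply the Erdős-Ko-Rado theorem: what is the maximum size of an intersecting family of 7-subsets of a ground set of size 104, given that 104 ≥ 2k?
max |F| = C(103, 6) = 1429840335

Erdős-Ko-Rado (1961): when n ≥ 2k, max |F| = C(n−1, k−1). The bound is attained by the star {A : i ∈ A} for any fixed i ∈ [n]. Here C(104−1, 7−1) = C(103, 6) = 1429840335.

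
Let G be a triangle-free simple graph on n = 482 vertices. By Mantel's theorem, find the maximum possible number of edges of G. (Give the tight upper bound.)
ex(482, K_3) = ⌊482^2/4⌋ = 58081

Mantel (1907): a triangle-free graph on n vertices has at most ⌊n^2/4⌋ edges, with equality for the complete bipartite graph K_{⌊n/2⌋, ⌈n/2⌉}. For n = 482: ⌊482^2/4⌋ = ⌊232324/4⌋ = 58081. The extremal graph is K_{241, 241}, which has 241·241 = 58081 edges.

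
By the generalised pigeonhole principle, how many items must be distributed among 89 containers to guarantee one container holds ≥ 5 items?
n = (5 − 1)·89 + 1 = 357

By the generalised pigeonhole principle, to guarantee some box contains ≥ r objects we need more than (r − 1) · k objects total. Threshold: n = (r − 1) · k + 1. With r = 5 and k = 89: n = 4 · 89 + 1 = 356 + 1 = 357. For n = 356 = 4 · 89, we can put exactly 4 objects in every box, avoiding 5 in any single one — so 357 is tight.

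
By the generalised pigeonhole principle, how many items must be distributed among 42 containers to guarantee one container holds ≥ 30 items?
n = (30 − 1)·42 + 1 = 1219

By the generalised pigeonhole principle, to guarantee some box contains ≥ r objects we need more than (r − 1) · k objects total. Threshold: n = (r − 1) · k + 1. With r = 30 and k = 42: n = 29 · 42 + 1 = 1218 + 1 = 1219. For n = 1218 = 29 · 42, we can put exactly 29 objects in every box, avoiding 30 in any single one — so 1219 is tight.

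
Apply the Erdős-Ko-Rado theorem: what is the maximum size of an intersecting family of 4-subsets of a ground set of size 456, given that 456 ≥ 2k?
max |F| = C(455, 3) = 15596035

The Erdős-Ko-Rado theorem states: for n ≥ 2k, an intersecting family of k-subsets of an n-element set has size at most C(n − 1, k − 1), with equality for 'star' families {A ⊆ [n] : |A| = k, i ∈ A} (fix an element i). For n = 456, k = 4: C(455, 3) = 15596035.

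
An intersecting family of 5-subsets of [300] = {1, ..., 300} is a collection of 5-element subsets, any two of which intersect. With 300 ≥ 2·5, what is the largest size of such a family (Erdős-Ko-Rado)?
max |F| = C(299, 4) = 326380626

The Erdős-Ko-Rado theorem states: for n ≥ 2k, an intersecting family of k-subsets of an n-element set has size at most C(n − 1, k − 1), with equality for 'star' families {A ⊆ [n] : |A| = k, i ∈ A} (fix an element i). For n = 300, k = 5: C(299, 4) = 326380626.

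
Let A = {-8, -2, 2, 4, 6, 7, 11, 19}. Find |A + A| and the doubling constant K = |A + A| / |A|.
K = |A + A| / |A| = 29/8

Enumerate A + A = {a + b : a, b ∈ A}. With |A| = 8, there are |A|^2 = 64 ordered sum pairs; collecting distinct values, A + A = {-16, -10, -6, -4, -2, -1, 0, 2, 3, 4, 5, 6, 8, 9, 10, 11, 12, 13, 14, 15, 17, 18, 21, 22, 23, 25, 26, 30, 38}, so |A + A| = 29. Thus K = 29/8. For comparison, the minimum possible |A + A| over all 8-element sets is 2·8 − 1 = 15 (so min K = 15/8), attained only by arithmetic progressions.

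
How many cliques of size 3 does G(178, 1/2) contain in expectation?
E[# K_3] = C(178, 3) · (1/2)^C(3, 2) = 924176 / 2^3 = 115522

For each 3-subset S of vertices (there are C(178, 3) = 924176 such S), let X_S = 1 if S induces a K_3 (all C(3, 2) = 3 edges present). Then P(X_S = 1) = (1/2)^3 = 1/8. By linearity of expectation, E[# K_3] = C(178, 3) · (1/2)^3 = 924176 / 8 = 115522.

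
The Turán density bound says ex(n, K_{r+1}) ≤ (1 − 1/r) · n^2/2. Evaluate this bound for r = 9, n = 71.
Turán density bound = (8/9) · 71^2/2 = 20164/9 ≈ 2240.4444

Turán's theorem: ex(n, K_{r+1}) is achieved by the complete r-partite Turán graph T(n, r) with parts as balanced as possible, and is at most (1 − 1/r) · n^2/2. For r = 9, n = 71: the density bound is (8/9) · 5041/2 = 20164/9 ≈ 2240.4444. The integer-valued extremum is e(T(71, 9)) = 2240, which is strictly less than the density bound 20164/9 since 9 ∤ 71 (the parts of T(71, 9) cannot all be equal).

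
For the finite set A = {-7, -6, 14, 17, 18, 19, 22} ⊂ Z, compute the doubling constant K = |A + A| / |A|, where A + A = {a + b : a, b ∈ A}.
K = |A + A| / |A| = 24/7

Enumerate A + A = {a + b : a, b ∈ A}. With |A| = 7, there are |A|^2 = 49 ordered sum pairs; collecting distinct values, A + A = {-14, -13, -12, 7, 8, 10, 11, 12, 13, 15, 16, 28, 31, 32, 33, 34, 35, 36, 37, 38, 39, 40, 41, 44}, so |A + A| = 24. Thus K = 24/7. For comparison, the minimum possible |A + A| over all 7-element sets is 2·7 − 1 = 13 (so min K = 13/7), attained only by arithmetic progressions.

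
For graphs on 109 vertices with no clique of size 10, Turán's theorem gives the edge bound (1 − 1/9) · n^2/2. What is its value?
Turán density bound = (8/9) · 109^2/2 = 47524/9 ≈ 5280.4444

Turán's theorem: ex(n, K_{r+1}) is achieved by the complete r-partite Turán graph T(n, r) with parts as balanced as possible, and is at most (1 − 1/r) · n^2/2. For r = 9, n = 109: the density bound is (8/9) · 11881/2 = 47524/9 ≈ 5280.4444. The integer-valued extremum is e(T(109, 9)) = 5280, which is strictly less than the density bound 47524/9 since 9 ∤ 109 (the parts of T(109, 9) cannot all be equal).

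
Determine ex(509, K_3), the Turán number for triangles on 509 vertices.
ex(509, K_3) = ⌊509^2/4⌋ = 64770

Mantel (1907): a triangle-free graph on n vertices has at most ⌊n^2/4⌋ edges, with equality for the complete bipartite graph K_{⌊n/2⌋, ⌈n/2⌉}. For n = 509: ⌊509^2/4⌋ = ⌊259081/4⌋ = 64770. The extremal graph is K_{254, 255}, which has 254·255 = 64770 edges.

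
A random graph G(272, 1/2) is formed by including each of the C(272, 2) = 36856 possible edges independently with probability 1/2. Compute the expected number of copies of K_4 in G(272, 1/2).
E[# K_4] = C(272, 4) · (1/2)^C(4, 2) = 223070940 / 2^6 = 55767735/16 = 3485483.4375

For each 4-subset S of vertices (there are C(272, 4) = 223070940 such S), let X_S = 1 if S induces a K_4 (all C(4, 2) = 6 edges present). Then P(X_S = 1) = (1/2)^6 = 1/64. By linearity of expectation, E[# K_4] = C(272, 4) · (1/2)^6 = 223070940 / 64 = 55767735/16 = 3485483.4375.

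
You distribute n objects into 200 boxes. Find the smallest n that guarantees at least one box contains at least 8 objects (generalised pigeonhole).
n = (8 − 1)·200 + 1 = 1401

By the generalised pigeonhole principle, to guarantee some box contains ≥ r objects we need more than (r − 1) · k objects total. Threshold: n = (r − 1) · k + 1. With r = 8 and k = 200: n = 7 · 200 + 1 = 1400 + 1 = 1401. For n = 1400 = 7 · 200, we can put exactly 7 objects in every box, avoiding 8 in any single one — so 1401 is tight.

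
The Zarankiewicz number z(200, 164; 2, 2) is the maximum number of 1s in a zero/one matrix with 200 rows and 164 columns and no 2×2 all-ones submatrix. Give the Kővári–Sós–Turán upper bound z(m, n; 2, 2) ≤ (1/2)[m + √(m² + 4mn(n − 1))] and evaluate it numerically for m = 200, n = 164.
z(200, 164; 2, 2) ≤ (1/2)[200 + √(200² + 4·200·164·163)] = (1/2)[200 + √21425600] = 2414.3898

Kővári–Sós–Turán: let r_1, ..., r_200 be the row sums and z = Σ r_i the total number of 1s. Each pair of columns can share at most one row with both entries 1 (else a 2×2 all-ones block appears), so Σ_i C(r_i, 2) ≤ C(164, 2) = 13366. By convexity Σ_i C(r_i, 2) ≥ 200·C(z/200, 2) = z(z − 200)/(2·200), giving z² − 200z − 200·164·163 ≤ 0 and hence z ≤ (1/2)[200 + √(40000 + 4·5346400)] = (1/2)[200 + √21425600] ≈ (1/2)(200 + 4628.7795) = 2414.3898.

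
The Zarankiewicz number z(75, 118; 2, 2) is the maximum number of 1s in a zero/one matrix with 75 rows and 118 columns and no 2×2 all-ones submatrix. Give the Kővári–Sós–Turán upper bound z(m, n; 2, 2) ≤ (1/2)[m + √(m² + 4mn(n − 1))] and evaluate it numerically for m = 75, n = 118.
z(75, 118; 2, 2) ≤ (1/2)[75 + √(75² + 4·75·118·117)] = (1/2)[75 + √4147425] = 1055.7614

Kővári–Sós–Turán: let r_1, ..., r_75 be the row sums and z = Σ r_i the total number of 1s. Each pair of columns can share at most one row with both entries 1 (else a 2×2 all-ones block appears), so Σ_i C(r_i, 2) ≤ C(118, 2) = 6903. By convexity Σ_i C(r_i, 2) ≥ 75·C(z/75, 2) = z(z − 75)/(2·75), giving z² − 75z − 75·118·117 ≤ 0 and hence z ≤ (1/2)[75 + √(5625 + 4·1035450)] = (1/2)[75 + √4147425] ≈ (1/2)(75 + 2036.5228) = 1055.7614.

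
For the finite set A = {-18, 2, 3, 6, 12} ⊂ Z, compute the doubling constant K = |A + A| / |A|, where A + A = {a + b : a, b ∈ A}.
K = |A + A| / |A| = 15/5 = 3

Enumerate A + A = {a + b : a, b ∈ A}. With |A| = 5, there are |A|^2 = 25 ordered sum pairs; collecting distinct values, A + A = {-36, -16, -15, -12, -6, 4, 5, 6, 8, 9, 12, 14, 15, 18, 24}, so |A + A| = 15. Thus K = 15/5 = 3. For comparison, the minimum possible |A + A| over all 5-element sets is 2·5 − 1 = 9 (so min K = 9/5), attained only by arithmetic progressions.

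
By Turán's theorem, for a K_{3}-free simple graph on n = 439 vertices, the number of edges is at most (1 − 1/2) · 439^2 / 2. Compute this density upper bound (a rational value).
Turán density bound = (1/2) · 439^2/2 = 192721/4 ≈ 48180.25

Turán's theorem: ex(n, K_{r+1}) is achieved by the complete r-partite Turán graph T(n, r) with parts as balanced as possible, and is at most (1 − 1/r) · n^2/2. For r = 2, n = 439: the density bound is (1/2) · 192721/2 = 192721/4 ≈ 48180.25. The integer-valued extremum is e(T(439, 2)) = 48180, which is strictly less than the density bound 192721/4 since 2 ∤ 439 (the parts of T(439, 2) cannot all be equal).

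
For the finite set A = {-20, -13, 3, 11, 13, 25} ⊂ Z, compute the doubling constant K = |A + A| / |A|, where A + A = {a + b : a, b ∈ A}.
K = |A + A| / |A| = 21/6 = 7/2

Enumerate A + A = {a + b : a, b ∈ A}. With |A| = 6, there are |A|^2 = 36 ordered sum pairs; collecting distinct values, A + A = {-40, -33, -26, -17, -10, -9, -7, -2, 0, 5, 6, 12, 14, 16, 22, 24, 26, 28, 36, 38, 50}, so |A + A| = 21. Thus K = 21/6 = 7/2. For comparison, the minimum possible |A + A| over all 6-element sets is 2·6 − 1 = 11 (so min K = 11/6), attained only by arithmetic progressions.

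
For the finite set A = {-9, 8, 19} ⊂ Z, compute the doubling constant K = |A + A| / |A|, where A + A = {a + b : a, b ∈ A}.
K = |A + A| / |A| = 6/3 = 2

Enumerate A + A = {a + b : a, b ∈ A}. With |A| = 3, there are |A|^2 = 9 ordered sum pairs; collecting distinct values, A + A = {-18, -1, 10, 16, 27, 38}, so |A + A| = 6. Thus K = 6/3 = 2. For comparison, the minimum possible |A + A| over all 3-element sets is 2·3 − 1 = 5 (so min K = 5/3), attained only by arithmetic progressions.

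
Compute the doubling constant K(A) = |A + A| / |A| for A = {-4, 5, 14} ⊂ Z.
K = |A + A| / |A| = 5/3

Enumerate A + A = {a + b : a, b ∈ A}. With |A| = 3, there are |A|^2 = 9 ordered sum pairs; collecting distinct values, A + A = {-8, 1, 10, 19, 28}, so |A + A| = 5. Thus K = 5/3. Here |A + A| = 2|A| − 1 = 5, the minimum possible — so K = 5/3 is minimal, which holds iff A is an arithmetic progression.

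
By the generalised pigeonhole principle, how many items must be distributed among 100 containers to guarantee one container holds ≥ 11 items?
n = (11 − 1)·100 + 1 = 1001

By the generalised pigeonhole principle, to guarantee some box contains ≥ r objects we need more than (r − 1) · k objects total. Threshold: n = (r − 1) · k + 1. With r = 11 and k = 100: n = 10 · 100 + 1 = 1000 + 1 = 1001. For n = 1000 = 10 · 100, we can put exactly 10 objects in every box, avoiding 11 in any single one — so 1001 is tight.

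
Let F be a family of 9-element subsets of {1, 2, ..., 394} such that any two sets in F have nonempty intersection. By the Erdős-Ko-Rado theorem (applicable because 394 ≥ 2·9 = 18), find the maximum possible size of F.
max |F| = C(393, 8) = 13136481392503833

The Erdős-Ko-Rado theorem states: for n ≥ 2k, an intersecting family of k-subsets of an n-element set has size at most C(n − 1, k − 1), with equality for 'star' families {A ⊆ [n] : |A| = k, i ∈ A} (fix an element i). For n = 394, k = 9: C(393, 8) = 13136481392503833.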